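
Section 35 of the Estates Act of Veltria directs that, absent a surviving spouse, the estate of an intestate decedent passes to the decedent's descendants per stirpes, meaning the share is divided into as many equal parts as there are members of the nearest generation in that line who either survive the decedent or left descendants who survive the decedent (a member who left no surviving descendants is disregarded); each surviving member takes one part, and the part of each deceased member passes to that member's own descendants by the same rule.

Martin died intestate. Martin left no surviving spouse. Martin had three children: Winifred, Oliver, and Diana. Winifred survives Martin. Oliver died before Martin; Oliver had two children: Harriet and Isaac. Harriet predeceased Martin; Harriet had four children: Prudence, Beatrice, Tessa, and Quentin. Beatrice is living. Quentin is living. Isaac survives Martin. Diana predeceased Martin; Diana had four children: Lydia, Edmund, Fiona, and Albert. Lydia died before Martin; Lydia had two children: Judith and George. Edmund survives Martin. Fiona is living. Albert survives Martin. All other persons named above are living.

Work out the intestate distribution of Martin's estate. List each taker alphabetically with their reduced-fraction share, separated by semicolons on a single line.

There is no surviving spouse, so the entire estate passes to Martin's descendants per stirpes.
The estate is divided into 3 equal shares of 1/3 among Winifred, Oliver, Diana.
Winifred is living and takes 1/3.
Oliver predeceased; the 1/3 allotted to Oliver's branch passes to Oliver's issue by representation.
The 1/3 is divided into 2 equal shares of 1/6 among Harriet, Isaac.
Harriet predeceased; the 1/6 allotted to Harriet's branch passes to Harriet's issue by representation.
The 1/6 is divided into 4 equal shares of 1/24 among Prudence, Beatrice, Tessa, Quentin.
Prudence is living and takes 1/24.
Beatrice is living and takes 1/24.
Tessa is living and takes 1/24.
Quentin is living and takes 1/24.
Isaac is living and takes 1/6.
Diana predeceased; the 1/3 allotted to Diana's branch passes to Diana's issue by representation.
The 1/3 is divided into 4 equal shares of 1/12 among Lydia, Edmund, Fiona, Albert.
Lydia predeceased; the 1/12 allotted to Lydia's branch passes to Lydia's issue by representation.
The 1/12 is divided into 2 equal shares of 1/24 among Judith, George.
Judith is living and takes 1/24.
George is living and takes 1/24.
Edmund is living and takes 1/12.
Fiona is living and takes 1/12.
Albert is living and takes 1/12.

Albert 1/12; Beatrice 1/24; Edmund 1/12; Fiona 1/12; George 1/24; Isaac 1/6; Judith 1/24; Prudence 1/24; Quentin 1/24; Tessa 1/24; Winifred 1/3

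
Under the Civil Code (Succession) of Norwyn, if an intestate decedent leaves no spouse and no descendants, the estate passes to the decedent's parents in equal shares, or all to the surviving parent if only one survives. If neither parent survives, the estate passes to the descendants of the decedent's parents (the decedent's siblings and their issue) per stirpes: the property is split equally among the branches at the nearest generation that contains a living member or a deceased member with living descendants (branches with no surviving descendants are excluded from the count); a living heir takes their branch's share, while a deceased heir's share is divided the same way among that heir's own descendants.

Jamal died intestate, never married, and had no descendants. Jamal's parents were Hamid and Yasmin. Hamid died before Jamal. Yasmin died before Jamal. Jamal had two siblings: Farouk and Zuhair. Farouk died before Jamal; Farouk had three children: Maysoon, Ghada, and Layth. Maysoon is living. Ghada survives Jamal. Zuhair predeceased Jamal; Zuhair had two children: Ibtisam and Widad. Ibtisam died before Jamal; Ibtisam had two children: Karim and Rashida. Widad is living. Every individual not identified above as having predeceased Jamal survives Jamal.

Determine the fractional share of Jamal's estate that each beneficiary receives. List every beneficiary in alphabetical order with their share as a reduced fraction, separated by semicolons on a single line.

Ghada 1/6; Karim 1/8; Layth 1/6; Maysoon 1/6; Rashida 1/8; Widad 1/4

Neither parent survives and there are no descendants, so the estate passes to Jamal's siblings and their issue per stirpes.
The estate is divided into 2 equal shares of 1/2 among Farouk, Zuhair.
Farouk predeceased; the 1/2 allotted to Farouk's branch passes to Farouk's issue by representation.
The 1/2 is divided into 3 equal shares of 1/6 among Maysoon, Ghada, Layth.
Maysoon is living and takes 1/6.
Ghada is living and takes 1/6.
Layth is living and takes 1/6.
Zuhair predeceased; the 1/2 allotted to Zuhair's branch passes to Zuhair's issue by representation.
The 1/2 is divided into 2 equal shares of 1/4 among Ibtisam, Widad.
Ibtisam predeceased; the 1/4 allotted to Ibtisam's branch passes to Ibtisam's issue by representation.
The 1/4 is divided into 2 equal shares of 1/8 among Karim, Rashida.
Karim is living and takes 1/8.
Rashida is living and takes 1/8.
Widad is living and takes 1/4.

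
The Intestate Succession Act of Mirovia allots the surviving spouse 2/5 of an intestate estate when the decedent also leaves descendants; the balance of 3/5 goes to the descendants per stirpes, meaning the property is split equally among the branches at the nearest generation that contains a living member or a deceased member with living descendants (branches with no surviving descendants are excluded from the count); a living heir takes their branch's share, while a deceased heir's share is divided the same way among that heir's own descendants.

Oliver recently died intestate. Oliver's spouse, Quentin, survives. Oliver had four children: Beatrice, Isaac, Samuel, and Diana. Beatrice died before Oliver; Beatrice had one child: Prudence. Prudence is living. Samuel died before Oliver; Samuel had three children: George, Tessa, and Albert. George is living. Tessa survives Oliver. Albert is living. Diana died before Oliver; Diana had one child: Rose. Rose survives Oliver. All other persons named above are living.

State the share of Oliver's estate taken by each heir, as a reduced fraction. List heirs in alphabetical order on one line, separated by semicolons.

Albert 1/20; George 1/20; Isaac 3/20; Prudence 3/20; Quentin 2/5; Rose 3/20; Tessa 1/20

Quentin, as surviving spouse, takes 2/5.
The remaining 3/5 passes to Oliver's descendants per stirpes.
The 3/5 is divided into 4 equal shares of 3/20 among Beatrice, Isaac, Samuel, Diana.
Beatrice predeceased; the 3/20 allotted to Beatrice's branch passes to Beatrice's issue by representation.
Prudence is the sole taker at this level and receives the full 3/20.
Isaac is living and takes 3/20.
Samuel predeceased; the 3/20 allotted to Samuel's branch passes to Samuel's issue by representation.
The 3/20 is divided into 3 equal shares of 1/20 among George, Tessa, Albert.
George is living and takes 1/20.
Tessa is living and takes 1/20.
Albert is living and takes 1/20.
Diana predeceased; the 3/20 allotted to Diana's branch passes to Diana's issue by representation.
Rose is the sole taker at this level and receives the full 3/20.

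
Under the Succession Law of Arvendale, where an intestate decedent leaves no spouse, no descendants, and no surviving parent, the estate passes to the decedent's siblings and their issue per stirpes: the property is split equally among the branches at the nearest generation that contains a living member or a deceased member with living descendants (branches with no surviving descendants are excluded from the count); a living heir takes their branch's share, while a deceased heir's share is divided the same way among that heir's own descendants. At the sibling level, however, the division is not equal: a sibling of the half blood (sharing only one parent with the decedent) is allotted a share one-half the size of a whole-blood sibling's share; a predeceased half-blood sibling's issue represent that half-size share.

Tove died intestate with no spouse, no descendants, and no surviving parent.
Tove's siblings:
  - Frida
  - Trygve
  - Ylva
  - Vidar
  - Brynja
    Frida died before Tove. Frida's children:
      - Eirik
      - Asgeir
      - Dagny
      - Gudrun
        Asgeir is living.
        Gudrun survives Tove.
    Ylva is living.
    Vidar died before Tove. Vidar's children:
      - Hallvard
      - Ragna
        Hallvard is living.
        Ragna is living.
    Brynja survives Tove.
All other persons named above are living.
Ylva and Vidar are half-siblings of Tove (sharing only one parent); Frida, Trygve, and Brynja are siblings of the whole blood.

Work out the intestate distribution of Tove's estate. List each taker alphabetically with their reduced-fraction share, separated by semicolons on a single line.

No spouse, descendants, or parent survives, so the estate passes to Tove's siblings per stirpes.
Half-blood siblings count for one-half the weight of whole-blood siblings at the initial division.
Dividing 1 in proportion to weights (total weight 4): Frida (weight 1) → 1/4; Trygve (weight 1) → 1/4; Ylva (weight 1/2) → 1/8; Vidar (weight 1/2) → 1/8; Brynja (weight 1) → 1/4.
Frida predeceased; the 1/4 allotted to Frida's branch passes to Frida's issue by representation.
The 1/4 is divided into 4 equal shares of 1/16 among Eirik, Asgeir, Dagny, Gudrun.
Eirik is living and takes 1/16.
Asgeir is living and takes 1/16.
Dagny is living and takes 1/16.
Gudrun is living and takes 1/16.
Trygve is living and takes 1/4.
Ylva is living and takes 1/8.
Vidar predeceased; the 1/8 allotted to Vidar's branch passes to Vidar's issue by representation.
The 1/8 is divided into 2 equal shares of 1/16 among Hallvard, Ragna.
Hallvard is living and takes 1/16.
Ragna is living and takes 1/16.
Brynja is living and takes 1/4.

Asgeir 1/16; Brynja 1/4; Dagny 1/16; Eirik 1/16; Gudrun 1/16; Hallvard 1/16; Ragna 1/16; Trygve 1/4; Ylva 1/8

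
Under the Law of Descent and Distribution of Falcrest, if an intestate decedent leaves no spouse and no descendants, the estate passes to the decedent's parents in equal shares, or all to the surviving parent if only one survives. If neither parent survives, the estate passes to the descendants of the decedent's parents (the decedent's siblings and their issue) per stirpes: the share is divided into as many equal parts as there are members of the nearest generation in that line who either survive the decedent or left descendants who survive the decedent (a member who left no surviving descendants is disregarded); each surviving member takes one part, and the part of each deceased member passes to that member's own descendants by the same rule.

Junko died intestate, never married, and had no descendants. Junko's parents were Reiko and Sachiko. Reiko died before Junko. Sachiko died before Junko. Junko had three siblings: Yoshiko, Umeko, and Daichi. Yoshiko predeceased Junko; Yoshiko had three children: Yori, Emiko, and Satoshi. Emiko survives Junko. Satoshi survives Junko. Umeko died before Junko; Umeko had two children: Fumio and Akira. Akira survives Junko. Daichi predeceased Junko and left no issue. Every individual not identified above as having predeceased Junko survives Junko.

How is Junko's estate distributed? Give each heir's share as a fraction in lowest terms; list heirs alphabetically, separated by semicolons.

Neither parent survives and there are no descendants, so the estate passes to Junko's siblings and their issue per stirpes.
Daichi left no surviving issue, so that branch lapses and is disregarded.
The estate is divided into 2 equal shares of 1/2 among Yoshiko, Umeko.
Yoshiko predeceased; the 1/2 allotted to Yoshiko's branch passes to Yoshiko's issue by representation.
The 1/2 is divided into 3 equal shares of 1/6 among Yori, Emiko, Satoshi.
Yori is living and takes 1/6.
Emiko is living and takes 1/6.
Satoshi is living and takes 1/6.
Umeko predeceased; the 1/2 allotted to Umeko's branch passes to Umeko's issue by representation.
The 1/2 is divided into 2 equal shares of 1/4 among Fumio, Akira.
Fumio is living and takes 1/4.
Akira is living and takes 1/4.

Akira 1/4; Emiko 1/6; Fumio 1/4; Satoshi 1/6; Yori 1/6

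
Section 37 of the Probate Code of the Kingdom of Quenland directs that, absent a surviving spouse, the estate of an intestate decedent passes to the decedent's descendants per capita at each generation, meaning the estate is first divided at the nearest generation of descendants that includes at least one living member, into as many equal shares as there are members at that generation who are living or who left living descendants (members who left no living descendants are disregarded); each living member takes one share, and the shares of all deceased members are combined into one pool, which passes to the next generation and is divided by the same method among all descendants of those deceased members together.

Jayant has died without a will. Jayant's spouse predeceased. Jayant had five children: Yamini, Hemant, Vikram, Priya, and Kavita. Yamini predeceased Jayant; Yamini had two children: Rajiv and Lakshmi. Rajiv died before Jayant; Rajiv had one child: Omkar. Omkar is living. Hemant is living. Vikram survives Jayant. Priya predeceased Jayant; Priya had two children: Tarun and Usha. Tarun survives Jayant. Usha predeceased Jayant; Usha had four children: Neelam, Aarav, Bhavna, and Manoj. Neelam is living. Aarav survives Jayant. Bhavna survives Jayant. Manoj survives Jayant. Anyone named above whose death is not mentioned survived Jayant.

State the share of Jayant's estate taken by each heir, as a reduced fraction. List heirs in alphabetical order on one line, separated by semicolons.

Aarav 1/25; Bhavna 1/25; Hemant 1/5; Kavita 1/5; Lakshmi 1/10; Manoj 1/25; Neelam 1/25; Omkar 1/25; Tarun 1/10; Vikram 1/5

There is no surviving spouse, so the entire estate passes to Jayant's descendants per capita at each generation.
At generation 1 (Yamini, Hemant, Vikram, Priya, Kavita) there are 5 shares of (1)/5 = 1/5 each.
Living: Hemant, Vikram, and Kavita — each takes 1/5.
Deceased: Yamini and Priya. Their combined 2/5 is pooled and carried to generation 2.
At generation 2 (Rajiv, Lakshmi, Tarun, Usha) there are 4 shares of (2/5)/4 = 1/10 each.
Living: Lakshmi and Tarun — each takes 1/10.
Deceased: Rajiv and Usha. Their combined 1/5 is pooled and carried to generation 3.
At generation 3 (Omkar, Neelam, Aarav, Bhavna, Manoj) there are 5 shares of (1/5)/5 = 1/25 each.
Living: Omkar, Neelam, Aarav, Bhavna, and Manoj — each takes 1/25.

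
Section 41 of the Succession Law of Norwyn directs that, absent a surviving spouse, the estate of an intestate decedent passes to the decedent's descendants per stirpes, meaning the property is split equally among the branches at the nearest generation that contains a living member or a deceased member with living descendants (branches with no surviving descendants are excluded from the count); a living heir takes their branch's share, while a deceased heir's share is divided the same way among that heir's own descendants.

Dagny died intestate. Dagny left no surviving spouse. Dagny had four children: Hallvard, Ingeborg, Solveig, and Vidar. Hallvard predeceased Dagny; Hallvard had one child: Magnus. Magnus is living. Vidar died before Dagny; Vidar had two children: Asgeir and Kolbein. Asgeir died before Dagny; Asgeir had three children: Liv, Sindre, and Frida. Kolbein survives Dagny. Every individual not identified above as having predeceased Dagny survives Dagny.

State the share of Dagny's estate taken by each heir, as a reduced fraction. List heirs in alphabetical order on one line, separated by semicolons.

Frida 1/24; Ingeborg 1/4; Kolbein 1/8; Liv 1/24; Magnus 1/4; Sindre 1/24; Solveig 1/4

There is no surviving spouse, so the entire estate passes to Dagny's descendants per stirpes.
The estate is divided into 4 equal shares of 1/4 among Hallvard, Ingeborg, Solveig, Vidar.
Hallvard predeceased; the 1/4 allotted to Hallvard's branch passes to Hallvard's issue by representation.
Magnus is the sole taker at this level and receives the full 1/4.
Ingeborg is living and takes 1/4.
Solveig is living and takes 1/4.
Vidar predeceased; the 1/4 allotted to Vidar's branch passes to Vidar's issue by representation.
The 1/4 is divided into 2 equal shares of 1/8 among Asgeir, Kolbein.
Asgeir predeceased; the 1/8 allotted to Asgeir's branch passes to Asgeir's issue by representation.
The 1/8 is divided into 3 equal shares of 1/24 among Liv, Sindre, Frida.
Liv is living and takes 1/24.
Sindre is living and takes 1/24.
Frida is living and takes 1/24.
Kolbein is living and takes 1/8.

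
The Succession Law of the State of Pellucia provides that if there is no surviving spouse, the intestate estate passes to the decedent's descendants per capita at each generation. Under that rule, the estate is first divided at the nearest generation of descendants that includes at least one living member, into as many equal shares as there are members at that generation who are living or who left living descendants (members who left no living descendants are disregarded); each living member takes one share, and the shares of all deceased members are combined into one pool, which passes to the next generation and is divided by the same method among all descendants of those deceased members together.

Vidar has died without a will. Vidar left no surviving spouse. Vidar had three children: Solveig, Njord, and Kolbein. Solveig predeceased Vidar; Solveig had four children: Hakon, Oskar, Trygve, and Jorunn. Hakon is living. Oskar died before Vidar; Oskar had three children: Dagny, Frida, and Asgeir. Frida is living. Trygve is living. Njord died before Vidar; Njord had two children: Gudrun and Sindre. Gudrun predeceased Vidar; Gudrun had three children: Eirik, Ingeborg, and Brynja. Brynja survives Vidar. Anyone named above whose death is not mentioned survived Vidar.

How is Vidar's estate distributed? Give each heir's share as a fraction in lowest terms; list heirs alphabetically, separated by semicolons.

Asgeir 1/27; Brynja 1/27; Dagny 1/27; Eirik 1/27; Frida 1/27; Hakon 1/9; Ingeborg 1/27; Jorunn 1/9; Kolbein 1/3; Sindre 1/9; Trygve 1/9

There is no surviving spouse, so the entire estate passes to Vidar's descendants per capita at each generation.
At generation 1 (Solveig, Njord, Kolbein) there are 3 shares of (1)/3 = 1/3 each.
Living: Kolbein — each takes 1/3.
Deceased: Solveig and Njord. Their combined 2/3 is pooled and carried to generation 2.
At generation 2 (Hakon, Oskar, Trygve, Jorunn, Gudrun, Sindre) there are 6 shares of (2/3)/6 = 1/9 each.
Living: Hakon, Trygve, Jorunn, and Sindre — each takes 1/9.
Deceased: Oskar and Gudrun. Their combined 2/9 is pooled and carried to generation 3.
At generation 3 (Dagny, Frida, Asgeir, Eirik, Ingeborg, Brynja) there are 6 shares of (2/9)/6 = 1/27 each.
Living: Dagny, Frida, Asgeir, Eirik, Ingeborg, and Brynja — each takes 1/27.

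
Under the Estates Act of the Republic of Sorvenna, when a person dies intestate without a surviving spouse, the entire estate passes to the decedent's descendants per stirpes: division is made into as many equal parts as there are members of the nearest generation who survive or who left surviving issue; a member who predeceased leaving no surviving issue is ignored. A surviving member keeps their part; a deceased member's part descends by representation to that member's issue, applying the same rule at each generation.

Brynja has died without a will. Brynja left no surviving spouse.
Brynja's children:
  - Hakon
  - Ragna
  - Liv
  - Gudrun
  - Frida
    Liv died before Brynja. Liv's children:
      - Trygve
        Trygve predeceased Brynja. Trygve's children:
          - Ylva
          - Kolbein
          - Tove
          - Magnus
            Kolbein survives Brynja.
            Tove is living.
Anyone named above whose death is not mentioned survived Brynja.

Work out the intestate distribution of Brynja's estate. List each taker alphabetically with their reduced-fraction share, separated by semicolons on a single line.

There is no surviving spouse, so the entire estate passes to Brynja's descendants per stirpes.
The estate is divided into 5 equal shares of 1/5 among Hakon, Ragna, Liv, Gudrun, Frida.
Hakon is living and takes 1/5.
Ragna is living and takes 1/5.
Liv predeceased; the 1/5 allotted to Liv's branch passes to Liv's issue by representation.
Trygve's line is the sole branch at this level, so the full 1/5 passes to Trygve's issue by representation.
The 1/5 is divided into 4 equal shares of 1/20 among Ylva, Kolbein, Tove, Magnus.
Ylva is living and takes 1/20.
Kolbein is living and takes 1/20.
Tove is living and takes 1/20.
Magnus is living and takes 1/20.
Gudrun is living and takes 1/5.
Frida is living and takes 1/5.

Frida 1/5; Gudrun 1/5; Hakon 1/5; Kolbein 1/20; Magnus 1/20; Ragna 1/5; Tove 1/20; Ylva 1/20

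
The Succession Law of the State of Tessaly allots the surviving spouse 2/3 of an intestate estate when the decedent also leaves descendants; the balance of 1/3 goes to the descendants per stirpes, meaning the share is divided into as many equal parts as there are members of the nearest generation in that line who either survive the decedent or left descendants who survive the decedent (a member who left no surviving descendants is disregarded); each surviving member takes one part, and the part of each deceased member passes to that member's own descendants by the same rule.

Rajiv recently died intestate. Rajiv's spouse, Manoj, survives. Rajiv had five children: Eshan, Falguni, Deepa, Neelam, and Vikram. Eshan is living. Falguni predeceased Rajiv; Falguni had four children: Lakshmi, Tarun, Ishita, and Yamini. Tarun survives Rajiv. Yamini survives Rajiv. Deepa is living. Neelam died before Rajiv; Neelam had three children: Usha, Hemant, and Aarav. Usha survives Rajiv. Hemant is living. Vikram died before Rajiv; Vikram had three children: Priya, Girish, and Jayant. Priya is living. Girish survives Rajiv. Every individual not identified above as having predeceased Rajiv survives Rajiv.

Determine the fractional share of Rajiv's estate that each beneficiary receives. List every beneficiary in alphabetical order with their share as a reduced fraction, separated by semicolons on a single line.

Manoj, as surviving spouse, takes 2/3.
The remaining 1/3 passes to Rajiv's descendants per stirpes.
The 1/3 is divided into 5 equal shares of 1/15 among Eshan, Falguni, Deepa, Neelam, Vikram.
Eshan is living and takes 1/15.
Falguni predeceased; the 1/15 allotted to Falguni's branch passes to Falguni's issue by representation.
The 1/15 is divided into 4 equal shares of 1/60 among Lakshmi, Tarun, Ishita, Yamini.
Lakshmi is living and takes 1/60.
Tarun is living and takes 1/60.
Ishita is living and takes 1/60.
Yamini is living and takes 1/60.
Deepa is living and takes 1/15.
Neelam predeceased; the 1/15 allotted to Neelam's branch passes to Neelam's issue by representation.
The 1/15 is divided into 3 equal shares of 1/45 among Usha, Hemant, Aarav.
Usha is living and takes 1/45.
Hemant is living and takes 1/45.
Aarav is living and takes 1/45.
Vikram predeceased; the 1/15 allotted to Vikram's branch passes to Vikram's issue by representation.
The 1/15 is divided into 3 equal shares of 1/45 among Priya, Girish, Jayant.
Priya is living and takes 1/45.
Girish is living and takes 1/45.
Jayant is living and takes 1/45.

Aarav 1/45; Deepa 1/15; Eshan 1/15; Girish 1/45; Hemant 1/45; Ishita 1/60; Jayant 1/45; Lakshmi 1/60; Manoj 2/3; Priya 1/45; Tarun 1/60; Usha 1/45; Yamini 1/60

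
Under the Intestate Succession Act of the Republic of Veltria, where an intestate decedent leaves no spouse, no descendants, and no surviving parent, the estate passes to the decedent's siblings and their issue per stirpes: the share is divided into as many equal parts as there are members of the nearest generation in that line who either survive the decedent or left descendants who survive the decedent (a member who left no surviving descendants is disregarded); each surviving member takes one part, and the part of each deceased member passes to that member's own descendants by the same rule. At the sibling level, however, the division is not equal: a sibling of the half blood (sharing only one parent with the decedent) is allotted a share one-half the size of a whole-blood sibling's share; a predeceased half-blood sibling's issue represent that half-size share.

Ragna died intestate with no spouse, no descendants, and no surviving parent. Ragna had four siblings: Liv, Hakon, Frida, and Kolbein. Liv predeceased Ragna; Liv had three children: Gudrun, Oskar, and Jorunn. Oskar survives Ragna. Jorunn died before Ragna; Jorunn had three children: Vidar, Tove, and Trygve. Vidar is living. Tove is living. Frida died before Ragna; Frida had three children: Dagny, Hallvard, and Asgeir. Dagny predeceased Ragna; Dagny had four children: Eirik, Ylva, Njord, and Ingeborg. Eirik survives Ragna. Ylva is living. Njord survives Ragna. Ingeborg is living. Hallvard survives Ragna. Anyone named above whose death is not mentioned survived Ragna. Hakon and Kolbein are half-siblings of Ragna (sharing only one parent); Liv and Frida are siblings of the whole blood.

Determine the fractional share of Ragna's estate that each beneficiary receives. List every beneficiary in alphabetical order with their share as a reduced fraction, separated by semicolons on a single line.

Asgeir 1/9; Eirik 1/36; Gudrun 1/9; Hakon 1/6; Hallvard 1/9; Ingeborg 1/36; Kolbein 1/6; Njord 1/36; Oskar 1/9; Tove 1/27; Trygve 1/27; Vidar 1/27; Ylva 1/36

No spouse, descendants, or parent survives, so the estate passes to Ragna's siblings per stirpes.
Half-blood siblings count for one-half the weight of whole-blood siblings at the initial division.
Dividing 1 in proportion to weights (total weight 3): Liv (weight 1) → 1/3; Hakon (weight 1/2) → 1/6; Frida (weight 1) → 1/3; Kolbein (weight 1/2) → 1/6.
Liv predeceased; the 1/3 allotted to Liv's branch passes to Liv's issue by representation.
The 1/3 is divided into 3 equal shares of 1/9 among Gudrun, Oskar, Jorunn.
Gudrun is living and takes 1/9.
Oskar is living and takes 1/9.
Jorunn predeceased; the 1/9 allotted to Jorunn's branch passes to Jorunn's issue by representation.
The 1/9 is divided into 3 equal shares of 1/27 among Vidar, Tove, Trygve.
Vidar is living and takes 1/27.
Tove is living and takes 1/27.
Trygve is living and takes 1/27.
Hakon is living and takes 1/6.
Frida predeceased; the 1/3 allotted to Frida's branch passes to Frida's issue by representation.
The 1/3 is divided into 3 equal shares of 1/9 among Dagny, Hallvard, Asgeir.
Dagny predeceased; the 1/9 allotted to Dagny's branch passes to Dagny's issue by representation.
The 1/9 is divided into 4 equal shares of 1/36 among Eirik, Ylva, Njord, Ingeborg.
Eirik is living and takes 1/36.
Ylva is living and takes 1/36.
Njord is living and takes 1/36.
Ingeborg is living and takes 1/36.
Hallvard is living and takes 1/9.
Asgeir is living and takes 1/9.
Kolbein is living and takes 1/6.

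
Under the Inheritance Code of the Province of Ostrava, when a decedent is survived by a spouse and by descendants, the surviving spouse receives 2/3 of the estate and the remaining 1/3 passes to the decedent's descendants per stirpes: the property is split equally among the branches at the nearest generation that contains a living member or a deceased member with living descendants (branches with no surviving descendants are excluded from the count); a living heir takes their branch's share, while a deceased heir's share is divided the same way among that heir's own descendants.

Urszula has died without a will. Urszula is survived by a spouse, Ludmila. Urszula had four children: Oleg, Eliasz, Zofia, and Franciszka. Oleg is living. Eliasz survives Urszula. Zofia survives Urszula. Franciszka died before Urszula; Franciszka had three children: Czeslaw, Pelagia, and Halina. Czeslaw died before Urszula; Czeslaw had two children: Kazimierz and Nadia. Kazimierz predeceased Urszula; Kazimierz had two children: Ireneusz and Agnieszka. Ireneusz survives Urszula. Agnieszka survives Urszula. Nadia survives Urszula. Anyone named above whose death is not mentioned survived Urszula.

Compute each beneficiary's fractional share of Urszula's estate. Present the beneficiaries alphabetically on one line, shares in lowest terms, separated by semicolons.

Ludmila, as surviving spouse, takes 2/3.
The remaining 1/3 passes to Urszula's descendants per stirpes.
The 1/3 is divided into 4 equal shares of 1/12 among Oleg, Eliasz, Zofia, Franciszka.
Oleg is living and takes 1/12.
Eliasz is living and takes 1/12.
Zofia is living and takes 1/12.
Franciszka predeceased; the 1/12 allotted to Franciszka's branch passes to Franciszka's issue by representation.
The 1/12 is divided into 3 equal shares of 1/36 among Czeslaw, Pelagia, Halina.
Czeslaw predeceased; the 1/36 allotted to Czeslaw's branch passes to Czeslaw's issue by representation.
The 1/36 is divided into 2 equal shares of 1/72 among Kazimierz, Nadia.
Kazimierz predeceased; the 1/72 allotted to Kazimierz's branch passes to Kazimierz's issue by representation.
The 1/72 is divided into 2 equal shares of 1/144 among Ireneusz, Agnieszka.
Ireneusz is living and takes 1/144.
Agnieszka is living and takes 1/144.
Nadia is living and takes 1/72.
Pelagia is living and takes 1/36.
Halina is living and takes 1/36.

Agnieszka 1/144; Eliasz 1/12; Halina 1/36; Ireneusz 1/144; Ludmila 2/3; Nadia 1/72; Oleg 1/12; Pelagia 1/36; Zofia 1/12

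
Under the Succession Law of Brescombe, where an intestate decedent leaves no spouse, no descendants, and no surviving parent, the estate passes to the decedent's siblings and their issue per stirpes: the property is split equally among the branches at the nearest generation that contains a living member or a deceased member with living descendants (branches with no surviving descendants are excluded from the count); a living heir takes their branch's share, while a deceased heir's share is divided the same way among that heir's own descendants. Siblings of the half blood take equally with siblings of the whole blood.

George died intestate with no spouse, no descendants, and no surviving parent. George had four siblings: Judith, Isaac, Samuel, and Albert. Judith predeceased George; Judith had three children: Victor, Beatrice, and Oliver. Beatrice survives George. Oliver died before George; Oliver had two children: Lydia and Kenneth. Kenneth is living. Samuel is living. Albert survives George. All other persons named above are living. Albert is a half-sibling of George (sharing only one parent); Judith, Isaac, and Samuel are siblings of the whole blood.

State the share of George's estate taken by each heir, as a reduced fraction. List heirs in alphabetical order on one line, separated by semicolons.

Albert 1/4; Beatrice 1/12; Isaac 1/4; Kenneth 1/24; Lydia 1/24; Samuel 1/4; Victor 1/12

No spouse, descendants, or parent survives, so the estate passes to George's siblings per stirpes.
Half-blood and whole-blood siblings take equally under the stated rule.
The estate is divided into 4 equal shares of 1/4 among Judith, Isaac, Samuel, Albert.
Judith predeceased; the 1/4 allotted to Judith's branch passes to Judith's issue by representation.
The 1/4 is divided into 3 equal shares of 1/12 among Victor, Beatrice, Oliver.
Victor is living and takes 1/12.
Beatrice is living and takes 1/12.
Oliver predeceased; the 1/12 allotted to Oliver's branch passes to Oliver's issue by representation.
The 1/12 is divided into 2 equal shares of 1/24 among Lydia, Kenneth.
Lydia is living and takes 1/24.
Kenneth is living and takes 1/24.
Isaac is living and takes 1/4.
Samuel is living and takes 1/4.
Albert is living and takes 1/4.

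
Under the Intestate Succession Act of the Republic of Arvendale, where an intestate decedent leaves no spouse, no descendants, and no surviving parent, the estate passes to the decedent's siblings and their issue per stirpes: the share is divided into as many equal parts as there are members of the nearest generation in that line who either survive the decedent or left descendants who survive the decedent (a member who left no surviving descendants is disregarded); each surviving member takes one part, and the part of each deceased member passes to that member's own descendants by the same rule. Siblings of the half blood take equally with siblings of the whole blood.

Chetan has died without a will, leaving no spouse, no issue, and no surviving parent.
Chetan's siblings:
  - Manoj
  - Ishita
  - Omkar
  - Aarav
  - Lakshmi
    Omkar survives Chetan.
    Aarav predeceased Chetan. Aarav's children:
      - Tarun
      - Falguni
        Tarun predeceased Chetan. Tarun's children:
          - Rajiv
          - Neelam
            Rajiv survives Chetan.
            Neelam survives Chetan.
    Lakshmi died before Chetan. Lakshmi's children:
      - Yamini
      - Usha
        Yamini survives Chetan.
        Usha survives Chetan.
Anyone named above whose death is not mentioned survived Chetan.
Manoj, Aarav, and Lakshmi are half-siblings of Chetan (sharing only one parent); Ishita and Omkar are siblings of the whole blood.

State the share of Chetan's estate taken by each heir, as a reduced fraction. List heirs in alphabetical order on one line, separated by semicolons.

No spouse, descendants, or parent survives, so the estate passes to Chetan's siblings per stirpes.
Half-blood and whole-blood siblings take equally under the stated rule.
The estate is divided into 5 equal shares of 1/5 among Manoj, Ishita, Omkar, Aarav, Lakshmi.
Manoj is living and takes 1/5.
Ishita is living and takes 1/5.
Omkar is living and takes 1/5.
Aarav predeceased; the 1/5 allotted to Aarav's branch passes to Aarav's issue by representation.
The 1/5 is divided into 2 equal shares of 1/10 among Tarun, Falguni.
Tarun predeceased; the 1/10 allotted to Tarun's branch passes to Tarun's issue by representation.
The 1/10 is divided into 2 equal shares of 1/20 among Rajiv, Neelam.
Rajiv is living and takes 1/20.
Neelam is living and takes 1/20.
Falguni is living and takes 1/10.
Lakshmi predeceased; the 1/5 allotted to Lakshmi's branch passes to Lakshmi's issue by representation.
The 1/5 is divided into 2 equal shares of 1/10 among Yamini, Usha.
Yamini is living and takes 1/10.
Usha is living and takes 1/10.

Falguni 1/10; Ishita 1/5; Manoj 1/5; Neelam 1/20; Omkar 1/5; Rajiv 1/20; Usha 1/10; Yamini 1/10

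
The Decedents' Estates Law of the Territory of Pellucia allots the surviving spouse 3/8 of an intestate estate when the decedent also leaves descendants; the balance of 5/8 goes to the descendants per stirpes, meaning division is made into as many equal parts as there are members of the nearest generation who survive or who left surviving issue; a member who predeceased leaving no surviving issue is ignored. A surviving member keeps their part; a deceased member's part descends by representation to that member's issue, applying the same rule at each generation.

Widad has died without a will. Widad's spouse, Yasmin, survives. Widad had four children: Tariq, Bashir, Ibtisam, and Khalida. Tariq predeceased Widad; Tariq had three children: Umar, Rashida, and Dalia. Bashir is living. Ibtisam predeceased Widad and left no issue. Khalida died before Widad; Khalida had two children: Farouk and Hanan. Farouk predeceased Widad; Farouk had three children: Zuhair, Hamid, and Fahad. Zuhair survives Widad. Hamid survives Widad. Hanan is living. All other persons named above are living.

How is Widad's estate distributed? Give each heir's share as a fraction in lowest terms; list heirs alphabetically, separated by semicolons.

Bashir 5/24; Dalia 5/72; Fahad 5/144; Hamid 5/144; Hanan 5/48; Rashida 5/72; Umar 5/72; Yasmin 3/8; Zuhair 5/144

Yasmin, as surviving spouse, takes 3/8.
The remaining 5/8 passes to Widad's descendants per stirpes.
Ibtisam left no surviving issue, so that branch lapses and is disregarded.
The 5/8 is divided into 3 equal shares of 5/24 among Tariq, Bashir, Khalida.
Tariq predeceased; the 5/24 allotted to Tariq's branch passes to Tariq's issue by representation.
The 5/24 is divided into 3 equal shares of 5/72 among Umar, Rashida, Dalia.
Umar is living and takes 5/72.
Rashida is living and takes 5/72.
Dalia is living and takes 5/72.
Bashir is living and takes 5/24.
Khalida predeceased; the 5/24 allotted to Khalida's branch passes to Khalida's issue by representation.
The 5/24 is divided into 2 equal shares of 5/48 among Farouk, Hanan.
Farouk predeceased; the 5/48 allotted to Farouk's branch passes to Farouk's issue by representation.
The 5/48 is divided into 3 equal shares of 5/144 among Zuhair, Hamid, Fahad.
Zuhair is living and takes 5/144.
Hamid is living and takes 5/144.
Fahad is living and takes 5/144.
Hanan is living and takes 5/48.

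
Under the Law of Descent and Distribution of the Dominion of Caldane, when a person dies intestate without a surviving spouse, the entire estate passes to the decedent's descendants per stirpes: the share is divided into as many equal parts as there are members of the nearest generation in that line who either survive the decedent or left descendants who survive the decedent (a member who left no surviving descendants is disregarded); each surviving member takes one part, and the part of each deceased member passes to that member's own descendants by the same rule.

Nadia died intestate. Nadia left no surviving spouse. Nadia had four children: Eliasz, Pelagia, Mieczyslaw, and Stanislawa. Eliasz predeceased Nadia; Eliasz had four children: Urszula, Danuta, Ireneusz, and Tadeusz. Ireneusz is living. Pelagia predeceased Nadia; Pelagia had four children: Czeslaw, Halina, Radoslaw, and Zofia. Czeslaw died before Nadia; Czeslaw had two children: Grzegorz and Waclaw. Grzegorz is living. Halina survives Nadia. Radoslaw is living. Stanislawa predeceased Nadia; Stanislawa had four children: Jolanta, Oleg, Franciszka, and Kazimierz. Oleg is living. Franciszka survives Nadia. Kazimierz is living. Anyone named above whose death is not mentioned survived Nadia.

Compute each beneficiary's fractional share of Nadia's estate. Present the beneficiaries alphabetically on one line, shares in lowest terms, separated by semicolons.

There is no surviving spouse, so the entire estate passes to Nadia's descendants per stirpes.
The estate is divided into 4 equal shares of 1/4 among Eliasz, Pelagia, Mieczyslaw, Stanislawa.
Eliasz predeceased; the 1/4 allotted to Eliasz's branch passes to Eliasz's issue by representation.
The 1/4 is divided into 4 equal shares of 1/16 among Urszula, Danuta, Ireneusz, Tadeusz.
Urszula is living and takes 1/16.
Danuta is living and takes 1/16.
Ireneusz is living and takes 1/16.
Tadeusz is living and takes 1/16.
Pelagia predeceased; the 1/4 allotted to Pelagia's branch passes to Pelagia's issue by representation.
The 1/4 is divided into 4 equal shares of 1/16 among Czeslaw, Halina, Radoslaw, Zofia.
Czeslaw predeceased; the 1/16 allotted to Czeslaw's branch passes to Czeslaw's issue by representation.
The 1/16 is divided into 2 equal shares of 1/32 among Grzegorz, Waclaw.
Grzegorz is living and takes 1/32.
Waclaw is living and takes 1/32.
Halina is living and takes 1/16.
Radoslaw is living and takes 1/16.
Zofia is living and takes 1/16.
Mieczyslaw is living and takes 1/4.
Stanislawa predeceased; the 1/4 allotted to Stanislawa's branch passes to Stanislawa's issue by representation.
The 1/4 is divided into 4 equal shares of 1/16 among Jolanta, Oleg, Franciszka, Kazimierz.
Jolanta is living and takes 1/16.
Oleg is living and takes 1/16.
Franciszka is living and takes 1/16.
Kazimierz is living and takes 1/16.

Danuta 1/16; Franciszka 1/16; Grzegorz 1/32; Halina 1/16; Ireneusz 1/16; Jolanta 1/16; Kazimierz 1/16; Mieczyslaw 1/4; Oleg 1/16; Radoslaw 1/16; Tadeusz 1/16; Urszula 1/16; Waclaw 1/32; Zofia 1/16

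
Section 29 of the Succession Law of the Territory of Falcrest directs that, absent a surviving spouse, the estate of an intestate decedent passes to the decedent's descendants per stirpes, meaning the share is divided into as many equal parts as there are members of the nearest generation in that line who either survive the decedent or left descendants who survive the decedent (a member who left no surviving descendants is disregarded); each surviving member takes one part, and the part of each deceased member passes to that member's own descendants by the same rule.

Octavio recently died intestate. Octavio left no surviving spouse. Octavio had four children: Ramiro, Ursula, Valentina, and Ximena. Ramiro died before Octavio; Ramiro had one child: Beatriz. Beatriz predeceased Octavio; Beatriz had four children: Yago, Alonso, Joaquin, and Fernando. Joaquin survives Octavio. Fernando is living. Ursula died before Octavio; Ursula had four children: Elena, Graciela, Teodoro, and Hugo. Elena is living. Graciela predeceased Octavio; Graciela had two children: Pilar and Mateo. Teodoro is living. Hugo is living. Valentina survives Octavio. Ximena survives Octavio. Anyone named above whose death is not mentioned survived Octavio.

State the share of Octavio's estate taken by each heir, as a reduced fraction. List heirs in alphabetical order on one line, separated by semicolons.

Alonso 1/16; Elena 1/16; Fernando 1/16; Hugo 1/16; Joaquin 1/16; Mateo 1/32; Pilar 1/32; Teodoro 1/16; Valentina 1/4; Ximena 1/4; Yago 1/16

There is no surviving spouse, so the entire estate passes to Octavio's descendants per stirpes.
The estate is divided into 4 equal shares of 1/4 among Ramiro, Ursula, Valentina, Ximena.
Ramiro predeceased; the 1/4 allotted to Ramiro's branch passes to Ramiro's issue by representation.
Beatriz's line is the sole branch at this level, so the full 1/4 passes to Beatriz's issue by representation.
The 1/4 is divided into 4 equal shares of 1/16 among Yago, Alonso, Joaquin, Fernando.
Yago is living and takes 1/16.
Alonso is living and takes 1/16.
Joaquin is living and takes 1/16.
Fernando is living and takes 1/16.
Ursula predeceased; the 1/4 allotted to Ursula's branch passes to Ursula's issue by representation.
The 1/4 is divided into 4 equal shares of 1/16 among Elena, Graciela, Teodoro, Hugo.
Elena is living and takes 1/16.
Graciela predeceased; the 1/16 allotted to Graciela's branch passes to Graciela's issue by representation.
The 1/16 is divided into 2 equal shares of 1/32 among Pilar, Mateo.
Pilar is living and takes 1/32.
Mateo is living and takes 1/32.
Teodoro is living and takes 1/16.
Hugo is living and takes 1/16.
Valentina is living and takes 1/4.
Ximena is living and takes 1/4.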